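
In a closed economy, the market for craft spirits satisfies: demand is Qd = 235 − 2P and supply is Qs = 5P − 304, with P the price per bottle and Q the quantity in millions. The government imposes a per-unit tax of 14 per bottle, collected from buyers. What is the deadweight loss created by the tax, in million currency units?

Before the tax: set 235 − 2P = 5P − 304 → P* = 77, Q* = 81.
With the tax collected from buyers, demand (in seller-price terms) shifts: Qd = 235 − 2(P + 14).
Solving gives Q = 61 with buyers paying 87 and producers receiving 73 (the 14 wedge).
Quantity falls by |ΔQ| = |81 − 61| = 20.
DWL = ½ · t · |ΔQ| = ½ · 14 · 20 = 140.

Deadweight loss = 140 million.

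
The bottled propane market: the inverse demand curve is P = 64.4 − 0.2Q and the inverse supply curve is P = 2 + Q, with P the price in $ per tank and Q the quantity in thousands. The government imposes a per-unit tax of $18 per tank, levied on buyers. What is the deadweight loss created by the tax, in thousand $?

Rewrite in direct form: Qd = 322 − 5P and Qs = P − 2.
Without the tax, 322 − 5P = P − 2 gives 6P = 324, so P* = $54 and Q* = 52.
With the tax collected from buyers, demand (in seller-price terms) shifts: Qd = 322 − 5(P + 18).
New equilibrium: buyers pay $57, producers receive $39, Q = 37. (Wedge: Pb − Ps = 18.)
Quantity falls by |ΔQ| = |52 − 37| = 15.
DWL = ½ · t · |ΔQ| = ½ · 18 · 15 = $135.

Deadweight loss = $135 thousand.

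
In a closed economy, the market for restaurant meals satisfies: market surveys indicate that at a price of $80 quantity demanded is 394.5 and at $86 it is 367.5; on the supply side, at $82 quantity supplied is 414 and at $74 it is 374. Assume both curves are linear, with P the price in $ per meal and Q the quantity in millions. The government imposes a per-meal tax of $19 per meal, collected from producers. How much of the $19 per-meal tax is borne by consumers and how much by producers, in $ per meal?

Consumers bear $10 per meal; producers bear $9 per meal.

Demand slope: (367.5 − 394.5)/(86 − 80) = -4.5, so Qd = 754.5 − 4.5P.
Supply slope: (374 − 414)/(74 − 82) = 5, so Qs = 5P + 4.
Without the tax, 754.5 − 4.5P = 5P + 4 gives 9.5P = 750.5, so P* = $79 and Q* = 399.
With the tax collected from producers, supply shifts: Qs = 5(P − 19) + 4.
Solving gives Q = 354 with consumers paying $89 and producers receiving $70 (the $19 wedge).
Burden on consumers: $10; on producers: $9. (They sum to $19.)
The less price-elastic side of the market bears the larger share of a per-unit tax.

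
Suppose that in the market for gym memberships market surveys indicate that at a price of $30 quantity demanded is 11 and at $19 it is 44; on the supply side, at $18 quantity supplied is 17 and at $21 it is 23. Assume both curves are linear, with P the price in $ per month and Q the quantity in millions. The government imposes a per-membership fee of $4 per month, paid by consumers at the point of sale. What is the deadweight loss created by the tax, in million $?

Deadweight loss = $9.6 million.

Demand slope: (44 − 11)/(19 − 30) = -3, so Qd = 101 − 3P.
Supply slope: (23 − 17)/(21 − 18) = 2, so Qs = 2P − 19.
Without the tax, 101 − 3P = 2P − 19 gives 5P = 120, so P* = $24 and Q* = 29.
With the tax collected from consumers, demand (in seller-price terms) shifts: Qd = 101 − 3(P + 4).
Solving gives Q = 24.2 with consumers paying $25.6 and producers receiving $21.6 (the $4 wedge).
Quantity falls by |ΔQ| = |29 − 24.2| = 4.8.
DWL = ½ · t · |ΔQ| = ½ · 4 · 4.8 = $9.6.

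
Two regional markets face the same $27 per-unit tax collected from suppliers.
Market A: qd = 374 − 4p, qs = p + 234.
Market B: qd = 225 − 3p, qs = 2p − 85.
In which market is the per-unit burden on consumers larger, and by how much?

Market A: pre-tax p* = $28, q* = 262; post-tax q = 240.4; per-unit burden on consumers = $5.4.
Market B: pre-tax p* = $62, q* = 39; post-tax q = 6.6; per-unit burden on consumers = $10.8.
Difference: $5.4 vs $10.8 → market B is larger by $5.4.

Market B, by $5.4.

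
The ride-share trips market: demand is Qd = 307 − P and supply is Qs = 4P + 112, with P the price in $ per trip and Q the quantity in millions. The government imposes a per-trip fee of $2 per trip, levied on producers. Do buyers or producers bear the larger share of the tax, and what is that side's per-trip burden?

Without the tax, 307 − P = 4P + 112 gives 5P = 195, so P* = $39 and Q* = 268.
With the tax collected from producers, supply shifts: Qs = 4(P − 2) + 112.
New equilibrium: buyers pay $40.6, producers receive $38.6, Q = 266.4. (Wedge: Pb − Ps = 2.)
Per-trip burden: buyers $1.6, producers $0.4.
Buyers take the larger share because demand is less price-elastic here (demand slope 1 vs supply slope 4).

Buyers bear the larger share: $1.6 per trip.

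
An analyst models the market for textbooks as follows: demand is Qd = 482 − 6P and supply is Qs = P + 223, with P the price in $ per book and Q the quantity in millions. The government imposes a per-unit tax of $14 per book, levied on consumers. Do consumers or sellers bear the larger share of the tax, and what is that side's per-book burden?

Before the tax: set 482 − 6P = P + 223 → P* = $37, Q* = 260.
With the tax collected from consumers, demand (in seller-price terms) shifts: Qd = 482 − 6(P + 14).
Solving gives Q = 248 with consumers paying $39 and sellers receiving $25 (the $14 wedge).
Per-book burden: consumers $2, sellers $12.
Sellers take the larger share because supply is less price-elastic here (demand slope 6 vs supply slope 1).
The less price-elastic side of the market bears the larger share of a per-unit tax.

Sellers bear the larger share: $12 per book.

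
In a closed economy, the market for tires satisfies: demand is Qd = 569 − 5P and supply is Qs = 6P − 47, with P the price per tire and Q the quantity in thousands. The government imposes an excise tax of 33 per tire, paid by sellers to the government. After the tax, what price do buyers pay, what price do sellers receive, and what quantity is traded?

Buyers pay 74; sellers receive 41; quantity = 199.

Without the tax, 569 − 5P = 6P − 47 gives 11P = 616, so P* = 56 and Q* = 289.
With the tax collected from sellers, supply shifts: Qs = 6(P − 33) − 47.
New equilibrium: buyers pay 74, sellers receive 41, Q = 199. (Wedge: Pb − Ps = 33.)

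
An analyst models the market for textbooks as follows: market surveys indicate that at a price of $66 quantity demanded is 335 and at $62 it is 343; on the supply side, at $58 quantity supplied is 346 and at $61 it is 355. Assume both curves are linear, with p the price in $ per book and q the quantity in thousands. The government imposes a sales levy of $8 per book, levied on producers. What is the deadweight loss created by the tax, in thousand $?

Demand slope: (343 − 335)/(62 − 66) = -2, so qd = 467 − 2p.
Supply slope: (355 − 346)/(61 − 58) = 3, so qs = 3p + 172.
Without the tax, 467 − 2p = 3p + 172 gives 5p = 295, so p* = $59 and q* = 349.
With the tax collected from producers, supply shifts: qs = 3(p − 8) + 172.
Solving gives q = 339.4 with consumers paying $63.8 and producers receiving $55.8 (the $8 wedge).
Quantity falls by |ΔQ| = |349 − 339.4| = 9.6.
DWL = ½ · t · |ΔQ| = ½ · 8 · 9.6 = $38.4.

Deadweight loss = $38.4 thousand.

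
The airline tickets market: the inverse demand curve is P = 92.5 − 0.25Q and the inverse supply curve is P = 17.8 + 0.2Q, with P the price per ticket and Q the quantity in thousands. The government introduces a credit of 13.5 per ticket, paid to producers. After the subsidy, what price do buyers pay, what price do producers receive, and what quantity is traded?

Buyers pay 43.5; producers receive 57; quantity = 196.

Rewrite in direct form: Qd = 370 − 4P and Qs = 5P − 89.
Before the subsidy: set 370 − 4P = 5P − 89 → P* = 51, Q* = 166.
With a per-unit subsidy paid to producers, each receives P + 13.5 per unit sold, so supply becomes Qs = 5(P + 13.5) − 89.
Solving gives Q = 196 with buyers paying 43.5 and producers receiving 57 (the 13.5 wedge).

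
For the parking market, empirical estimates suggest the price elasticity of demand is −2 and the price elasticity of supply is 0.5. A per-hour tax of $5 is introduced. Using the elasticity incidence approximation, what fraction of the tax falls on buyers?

Buyers' share ≈ 0.2.

Incidence ratio: buyers' share ≈ εs / (εs + |εd|) = 0.5 / (0.5 + 2) = 0.2.
Supply is the less elastic side, so buyers bear the smaller share.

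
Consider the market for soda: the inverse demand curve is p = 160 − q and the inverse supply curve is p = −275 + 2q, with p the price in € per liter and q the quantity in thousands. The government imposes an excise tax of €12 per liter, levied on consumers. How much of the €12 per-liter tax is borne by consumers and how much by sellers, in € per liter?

Consumers bear €4 per liter; sellers bear €8 per liter.

Inverting to q(p) form: qd = 160 − p; qs = 0.5p + 137.5.
Before the tax: set 160 − p = 0.5p + 137.5 → p* = €15, q* = 145.
With the tax collected from consumers, demand (in seller-price terms) shifts: qd = 160 − (p + 12).
Solving gives q = 141 with consumers paying €19 and sellers receiving €7 (the €12 wedge).
Burden on consumers: €4; on sellers: €8. (They sum to €12.)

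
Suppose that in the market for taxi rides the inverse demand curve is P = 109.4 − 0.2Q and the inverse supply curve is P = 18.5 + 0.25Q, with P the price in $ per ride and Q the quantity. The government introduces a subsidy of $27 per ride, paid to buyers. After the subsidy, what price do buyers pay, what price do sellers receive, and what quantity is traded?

Buyers pay $57; sellers receive $84; quantity = 262.

Inverting to Q(P) form: Qd = 547 − 5P; Qs = 4P − 74.
Without the subsidy, 547 − 5P = 4P − 74 gives 9P = 621, so P* = $69 and Q* = 202.
With a per-unit subsidy paid to buyers, each effectively pays P − 27, so demand becomes Qd = 547 − 5(P − 27).
Solving gives Q = 262 with buyers paying $57 and sellers receiving $84 (the $27 wedge).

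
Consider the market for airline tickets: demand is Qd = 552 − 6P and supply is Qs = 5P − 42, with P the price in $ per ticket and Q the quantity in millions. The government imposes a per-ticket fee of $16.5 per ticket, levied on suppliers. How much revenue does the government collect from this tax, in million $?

Before the tax: set 552 − 6P = 5P − 42 → P* = $54, Q* = 228.
With the tax collected from suppliers, supply shifts: Qs = 5(P − 16.5) − 42.
New equilibrium: consumers pay $61.5, suppliers receive $45, Q = 183. (Wedge: Pb − Ps = 16.5.)
Revenue = t · Q = 16.5 · 183 = $3019.5.

Tax revenue = $3019.5 million.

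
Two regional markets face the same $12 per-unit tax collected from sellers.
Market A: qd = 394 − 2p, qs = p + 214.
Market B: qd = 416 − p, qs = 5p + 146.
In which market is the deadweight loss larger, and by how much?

Market A: pre-tax p* = $60, q* = 274; post-tax q = 266; deadweight loss = $48.
Market B: pre-tax p* = $45, q* = 371; post-tax q = 361; deadweight loss = $60.
Difference: $48 vs $60 → market B is larger by $12.

Market B, by $12.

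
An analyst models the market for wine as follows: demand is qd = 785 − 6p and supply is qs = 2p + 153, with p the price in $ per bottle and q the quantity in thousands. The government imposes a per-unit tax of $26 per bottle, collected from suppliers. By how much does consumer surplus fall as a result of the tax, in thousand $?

Before the tax: set 785 − 6p = 2p + 153 → p* = $79, q* = 311.
With the tax collected from suppliers, supply shifts: qs = 2(p − 26) + 153.
New equilibrium: consumers pay $85.5, suppliers receive $59.5, q = 272. (Wedge: pb − ps = 26.)
ΔCS is the trapezoid between Q = 272 and Q = 311 of height $6.5: ½ · (311 + 272) · 6.5 = $1894.75.

Consumer surplus falls by $1894.75 thousand.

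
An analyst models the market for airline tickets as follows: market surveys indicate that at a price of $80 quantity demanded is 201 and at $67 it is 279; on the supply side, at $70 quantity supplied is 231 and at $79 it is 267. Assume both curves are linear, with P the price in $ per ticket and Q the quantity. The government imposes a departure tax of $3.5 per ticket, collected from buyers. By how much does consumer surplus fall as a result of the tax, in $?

Demand slope: (279 − 201)/(67 − 80) = -6, so Qd = 681 − 6P.
Supply slope: (267 − 231)/(79 − 70) = 4, so Qs = 4P − 49.
Before the tax: set 681 − 6P = 4P − 49 → P* = $73, Q* = 243.
With the tax collected from buyers, demand (in seller-price terms) shifts: Qd = 681 − 6(P + 3.5).
New equilibrium: buyers pay $74.4, suppliers receive $70.9, Q = 234.6. (Wedge: Pb − Ps = 3.5.)
ΔCS is the trapezoid between Q = 234.6 and Q = 243 of height $1.4: ½ · (243 + 234.6) · 1.4 = $334.32.

Consumer surplus falls by $334.32.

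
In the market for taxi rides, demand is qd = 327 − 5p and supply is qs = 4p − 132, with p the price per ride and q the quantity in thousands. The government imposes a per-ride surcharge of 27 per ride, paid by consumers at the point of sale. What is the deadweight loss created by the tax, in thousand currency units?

Without the tax, 327 − 5p = 4p − 132 gives 9p = 459, so p* = 51 and q* = 72.
With the tax collected from consumers, demand (in seller-price terms) shifts: qd = 327 − 5(p + 27).
Solving gives q = 12 with consumers paying 63 and suppliers receiving 36 (the 27 wedge).
Quantity falls by |ΔQ| = |72 − 12| = 60.
DWL = ½ · t · |ΔQ| = ½ · 27 · 60 = 810.

Deadweight loss = 810 thousand.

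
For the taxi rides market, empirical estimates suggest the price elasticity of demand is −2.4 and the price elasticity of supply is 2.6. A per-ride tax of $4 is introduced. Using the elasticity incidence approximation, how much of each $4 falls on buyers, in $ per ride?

Buyers bear ≈ $2.08 per ride.

Incidence ratio: buyers' share ≈ εs / (εs + |εd|) = 2.6 / (2.6 + 2.4) = 0.52.
So buyers bear ≈ 0.52 × $4 = $2.08; producers bear $1.92.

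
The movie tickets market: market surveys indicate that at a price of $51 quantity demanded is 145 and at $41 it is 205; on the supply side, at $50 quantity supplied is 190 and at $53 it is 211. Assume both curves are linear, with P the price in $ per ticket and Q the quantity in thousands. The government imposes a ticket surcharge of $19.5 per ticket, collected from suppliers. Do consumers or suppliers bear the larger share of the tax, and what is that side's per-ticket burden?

Consumers bear the larger share: $10.5 per ticket.

Demand slope: (205 − 145)/(41 − 51) = -6, so Qd = 451 − 6P.
Supply slope: (211 − 190)/(53 − 50) = 7, so Qs = 7P − 160.
Before the tax: set 451 − 6P = 7P − 160 → P* = $47, Q* = 169.
With the tax collected from suppliers, supply shifts: Qs = 7(P − 19.5) − 160.
Solving gives Q = 106 with consumers paying $57.5 and suppliers receiving $38 (the $19.5 wedge).
Per-ticket burden: consumers $10.5, suppliers $9.
Consumers take the larger share because demand is less price-elastic here (demand slope 6 vs supply slope 7).
The less price-elastic side of the market bears the larger share of a per-unit tax.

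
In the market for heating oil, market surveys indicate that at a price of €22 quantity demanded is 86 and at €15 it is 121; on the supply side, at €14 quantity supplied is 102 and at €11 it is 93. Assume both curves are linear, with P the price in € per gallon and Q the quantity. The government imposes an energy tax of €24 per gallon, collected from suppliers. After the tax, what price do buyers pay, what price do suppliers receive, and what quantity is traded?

Buyers pay €26; suppliers receive €2; quantity = 66.

Demand slope: (121 − 86)/(15 − 22) = -5, so Qd = 196 − 5P.
Supply slope: (93 − 102)/(11 − 14) = 3, so Qs = 3P + 60.
Before the tax: set 196 − 5P = 3P + 60 → P* = €17, Q* = 111.
With the tax collected from suppliers, supply shifts: Qs = 3(P − 24) + 60.
New equilibrium: buyers pay €26, suppliers receive €2, Q = 66. (Wedge: Pb − Ps = 24.)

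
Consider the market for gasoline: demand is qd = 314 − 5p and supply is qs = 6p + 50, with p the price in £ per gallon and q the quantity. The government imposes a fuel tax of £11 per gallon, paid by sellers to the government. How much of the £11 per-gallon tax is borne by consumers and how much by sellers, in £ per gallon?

Consumers bear £6 per gallon; sellers bear £5 per gallon.

Before the tax: set 314 − 5p = 6p + 50 → p* = £24, q* = 194.
With the tax collected from sellers, supply shifts: qs = 6(p − 11) + 50.
New equilibrium: consumers pay £30, sellers receive £19, q = 164. (Wedge: pb − ps = 11.)
Burden on consumers: £6; on sellers: £5. (They sum to £11.)
The less price-elastic side of the market bears the larger share of a per-unit tax.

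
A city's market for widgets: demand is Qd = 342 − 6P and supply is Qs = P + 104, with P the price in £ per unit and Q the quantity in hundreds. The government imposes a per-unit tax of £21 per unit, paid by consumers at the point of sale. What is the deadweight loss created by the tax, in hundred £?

Deadweight loss = £189 hundred.

Before the tax: set 342 − 6P = P + 104 → P* = £34, Q* = 138.
With the tax collected from consumers, demand (in seller-price terms) shifts: Qd = 342 − 6(P + 21).
Solving gives Q = 120 with consumers paying £37 and suppliers receiving £16 (the £21 wedge).
Quantity falls by |ΔQ| = |138 − 120| = 18.
DWL = ½ · t · |ΔQ| = ½ · 21 · 18 = £189.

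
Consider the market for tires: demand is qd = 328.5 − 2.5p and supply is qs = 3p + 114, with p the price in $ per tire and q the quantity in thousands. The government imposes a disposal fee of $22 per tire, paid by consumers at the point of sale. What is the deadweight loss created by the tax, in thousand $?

Without the tax, 328.5 − 2.5p = 3p + 114 gives 5.5p = 214.5, so p* = $39 and q* = 231.
With the tax collected from consumers, demand (in seller-price terms) shifts: qd = 328.5 − 2.5(p + 22).
New equilibrium: consumers pay $51, sellers receive $29, q = 201. (Wedge: pb − ps = 22.)
Quantity falls by |ΔQ| = |231 − 201| = 30.
DWL = ½ · t · |ΔQ| = ½ · 22 · 30 = $330.

Deadweight loss = $330 thousand.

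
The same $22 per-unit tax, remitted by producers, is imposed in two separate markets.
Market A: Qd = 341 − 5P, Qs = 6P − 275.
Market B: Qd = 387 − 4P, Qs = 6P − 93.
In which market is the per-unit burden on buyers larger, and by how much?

Market B, by $1.2.

Market A: pre-tax P* = $56, Q* = 61; post-tax Q = 1; per-unit burden on buyers = $12.
Market B: pre-tax P* = $48, Q* = 195; post-tax Q = 142.2; per-unit burden on buyers = $13.2.
Difference: $12 vs $13.2 → market B is larger by $1.2.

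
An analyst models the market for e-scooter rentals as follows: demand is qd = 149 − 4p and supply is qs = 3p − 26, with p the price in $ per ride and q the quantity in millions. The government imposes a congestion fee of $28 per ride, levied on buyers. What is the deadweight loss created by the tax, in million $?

Without the tax, 149 − 4p = 3p − 26 gives 7p = 175, so p* = $25 and q* = 49.
With the tax collected from buyers, demand (in seller-price terms) shifts: qd = 149 − 4(p + 28).
New equilibrium: buyers pay $37, producers receive $9, q = 1. (Wedge: pb − ps = 28.)
Quantity falls by |ΔQ| = |49 − 1| = 48.
DWL = ½ · t · |ΔQ| = ½ · 28 · 48 = $672.

Deadweight loss = $672 million.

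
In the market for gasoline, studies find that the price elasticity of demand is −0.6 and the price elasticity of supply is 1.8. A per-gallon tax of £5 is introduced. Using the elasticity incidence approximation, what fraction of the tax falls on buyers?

Incidence ratio: buyers' share ≈ εs / (εs + |εd|) = 1.8 / (1.8 + 0.6) = 0.75.
Supply is the more elastic side, so buyers bear the larger share.

Buyers' share ≈ 0.75.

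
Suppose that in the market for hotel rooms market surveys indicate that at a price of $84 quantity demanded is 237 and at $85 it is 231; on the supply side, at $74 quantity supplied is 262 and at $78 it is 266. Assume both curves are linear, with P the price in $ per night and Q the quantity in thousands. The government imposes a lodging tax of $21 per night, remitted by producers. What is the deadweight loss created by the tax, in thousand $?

Demand slope: (231 − 237)/(85 − 84) = -6, so Qd = 741 − 6P.
Supply slope: (266 − 262)/(78 − 74) = 1, so Qs = P + 188.
Before the tax: set 741 − 6P = P + 188 → P* = $79, Q* = 267.
With the tax collected from producers, supply shifts: Qs = (P − 21) + 188.
Solving gives Q = 249 with consumers paying $82 and producers receiving $61 (the $21 wedge).
Quantity falls by |ΔQ| = |267 − 249| = 18.
DWL = ½ · t · |ΔQ| = ½ · 21 · 18 = $189.

Deadweight loss = $189 thousand.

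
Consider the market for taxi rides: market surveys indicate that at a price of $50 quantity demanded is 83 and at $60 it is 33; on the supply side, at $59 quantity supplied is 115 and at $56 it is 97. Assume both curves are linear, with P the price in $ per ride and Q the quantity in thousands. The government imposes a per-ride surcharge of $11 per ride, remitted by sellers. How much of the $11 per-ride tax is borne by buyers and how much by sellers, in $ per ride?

Demand slope: (33 − 83)/(60 − 50) = -5, so Qd = 333 − 5P.
Supply slope: (97 − 115)/(56 − 59) = 6, so Qs = 6P − 239.
Before the tax: set 333 − 5P = 6P − 239 → P* = $52, Q* = 73.
With the tax collected from sellers, supply shifts: Qs = 6(P − 11) − 239.
Solving gives Q = 43 with buyers paying $58 and sellers receiving $47 (the $11 wedge).
Burden on buyers: $6; on sellers: $5. (They sum to $11.)
The less price-elastic side of the market bears the larger share of a per-unit tax.

Buyers bear $6 per ride; sellers bear $5 per ride.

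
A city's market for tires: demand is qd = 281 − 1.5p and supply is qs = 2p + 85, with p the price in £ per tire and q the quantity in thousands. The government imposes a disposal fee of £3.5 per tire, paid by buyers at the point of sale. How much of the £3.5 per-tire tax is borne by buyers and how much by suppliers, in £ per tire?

Before the tax: set 281 − 1.5p = 2p + 85 → p* = £56, q* = 197.
With the tax collected from buyers, demand (in seller-price terms) shifts: qd = 281 − 1.5(p + 3.5).
New equilibrium: buyers pay £58, suppliers receive £54.5, q = 194. (Wedge: pb − ps = 3.5.)
Burden on buyers: £2; on suppliers: £1.5. (They sum to £3.5.)

Buyers bear £2 per tire; suppliers bear £1.5 per tire.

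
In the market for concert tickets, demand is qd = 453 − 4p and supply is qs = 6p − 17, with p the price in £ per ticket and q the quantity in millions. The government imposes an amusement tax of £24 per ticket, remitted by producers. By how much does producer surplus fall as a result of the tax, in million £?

Before the tax: set 453 − 4p = 6p − 17 → p* = £47, q* = 265.
With the tax collected from producers, supply shifts: qs = 6(p − 24) − 17.
Solving gives q = 207.4 with buyers paying £61.4 and producers receiving £37.4 (the £24 wedge).
ΔPS is the trapezoid between Q = 207.4 and Q = 265 of height £9.6: ½ · (265 + 207.4) · 9.6 = £2267.52.

Producer surplus falls by £2267.52 million.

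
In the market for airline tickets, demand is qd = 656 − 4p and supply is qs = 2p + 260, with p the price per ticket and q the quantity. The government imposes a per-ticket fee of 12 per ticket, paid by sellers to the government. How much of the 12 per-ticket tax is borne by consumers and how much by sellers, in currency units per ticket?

Before the tax: set 656 − 4p = 2p + 260 → p* = 66, q* = 392.
With the tax collected from sellers, supply shifts: qs = 2(p − 12) + 260.
Solving gives q = 376 with consumers paying 70 and sellers receiving 58 (the 12 wedge).
Burden on consumers: 4; on sellers: 8. (They sum to 12.)
The less price-elastic side of the market bears the larger share of a per-unit tax.

Consumers bear 4 per ticket; sellers bear 8 per ticket.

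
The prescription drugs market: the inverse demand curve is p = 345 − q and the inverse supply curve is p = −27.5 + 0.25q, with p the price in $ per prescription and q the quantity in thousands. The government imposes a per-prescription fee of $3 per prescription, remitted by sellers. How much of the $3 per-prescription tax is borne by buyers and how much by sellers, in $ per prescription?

Rewrite in direct form: qd = 345 − p and qs = 4p + 110.
Before the tax: set 345 − p = 4p + 110 → p* = $47, q* = 298.
With the tax collected from sellers, supply shifts: qs = 4(p − 3) + 110.
New equilibrium: buyers pay $49.4, sellers receive $46.4, q = 295.6. (Wedge: pb − ps = 3.)
Burden on buyers: $2.4; on sellers: $0.6. (They sum to $3.)
The less price-elastic side of the market bears the larger share of a per-unit tax.

Buyers bear $2.4 per prescription; sellers bear $0.6 per prescription.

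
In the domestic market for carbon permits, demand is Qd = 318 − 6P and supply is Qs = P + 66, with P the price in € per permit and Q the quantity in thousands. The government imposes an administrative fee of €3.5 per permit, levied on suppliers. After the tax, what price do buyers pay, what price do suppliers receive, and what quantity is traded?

Without the tax, 318 − 6P = P + 66 gives 7P = 252, so P* = €36 and Q* = 102.
With the tax collected from suppliers, supply shifts: Qs = (P − 3.5) + 66.
Solving gives Q = 99 with buyers paying €36.5 and suppliers receiving €33 (the €3.5 wedge).
The less price-elastic side of the market bears the larger share of a per-unit tax.

Buyers pay €36.5; suppliers receive €33; quantity = 99.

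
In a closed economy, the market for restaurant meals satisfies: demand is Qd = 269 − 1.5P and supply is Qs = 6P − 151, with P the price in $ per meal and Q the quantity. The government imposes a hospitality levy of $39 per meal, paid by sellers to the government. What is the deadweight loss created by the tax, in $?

Deadweight loss = $912.6.

Without the tax, 269 − 1.5P = 6P − 151 gives 7.5P = 420, so P* = $56 and Q* = 185.
With the tax collected from sellers, supply shifts: Qs = 6(P − 39) − 151.
Solving gives Q = 138.2 with consumers paying $87.2 and sellers receiving $48.2 (the $39 wedge).
Quantity falls by |ΔQ| = |185 − 138.2| = 46.8.
DWL = ½ · t · |ΔQ| = ½ · 39 · 46.8 = $912.6.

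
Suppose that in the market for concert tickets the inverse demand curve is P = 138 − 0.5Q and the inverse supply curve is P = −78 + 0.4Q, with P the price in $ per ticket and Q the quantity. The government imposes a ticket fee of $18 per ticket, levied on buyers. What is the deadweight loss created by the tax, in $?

Deadweight loss = $180.

Inverting to Q(P) form: Qd = 276 − 2P; Qs = 2.5P + 195.
Without the tax, 276 − 2P = 2.5P + 195 gives 4.5P = 81, so P* = $18 and Q* = 240.
With the tax collected from buyers, demand (in seller-price terms) shifts: Qd = 276 − 2(P + 18).
New equilibrium: buyers pay $28, producers receive $10, Q = 220. (Wedge: Pb − Ps = 18.)
Quantity falls by |ΔQ| = |240 − 220| = 20.
DWL = ½ · t · |ΔQ| = ½ · 18 · 20 = $180.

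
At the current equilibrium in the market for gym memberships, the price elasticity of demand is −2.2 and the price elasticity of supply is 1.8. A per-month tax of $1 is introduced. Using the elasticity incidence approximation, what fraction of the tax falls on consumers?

Consumers' share ≈ 0.45.

Incidence ratio: consumers' share ≈ εs / (εs + |εd|) = 1.8 / (1.8 + 2.2) = 0.45.
Supply is the less elastic side, so consumers bear the smaller share.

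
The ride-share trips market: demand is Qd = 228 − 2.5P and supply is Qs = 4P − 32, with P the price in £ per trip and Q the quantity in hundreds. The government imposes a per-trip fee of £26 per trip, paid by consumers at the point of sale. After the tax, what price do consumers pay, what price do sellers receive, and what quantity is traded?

Consumers pay £56; sellers receive £30; quantity = 88.

Without the tax, 228 − 2.5P = 4P − 32 gives 6.5P = 260, so P* = £40 and Q* = 128.
With the tax collected from consumers, demand (in seller-price terms) shifts: Qd = 228 − 2.5(P + 26).
New equilibrium: consumers pay £56, sellers receive £30, Q = 88. (Wedge: Pb − Ps = 26.)
The less price-elastic side of the market bears the larger share of a per-unit tax.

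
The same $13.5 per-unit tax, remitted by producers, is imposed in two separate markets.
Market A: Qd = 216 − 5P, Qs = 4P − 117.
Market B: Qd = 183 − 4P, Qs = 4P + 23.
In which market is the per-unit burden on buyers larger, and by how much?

Market B, by $0.75.

Market A: pre-tax P* = $37, Q* = 31; post-tax Q = 1; per-unit burden on buyers = $6.
Market B: pre-tax P* = $20, Q* = 103; post-tax Q = 76; per-unit burden on buyers = $6.75.
Difference: $6 vs $6.75 → market B is larger by $0.75.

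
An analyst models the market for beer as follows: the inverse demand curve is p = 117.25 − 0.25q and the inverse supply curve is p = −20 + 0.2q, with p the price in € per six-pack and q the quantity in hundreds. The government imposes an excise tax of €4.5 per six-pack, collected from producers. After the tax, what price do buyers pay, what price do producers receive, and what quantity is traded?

Rewrite in direct form: qd = 469 − 4p and qs = 5p + 100.
Before the tax: set 469 − 4p = 5p + 100 → p* = €41, q* = 305.
With the tax collected from producers, supply shifts: qs = 5(p − 4.5) + 100.
New equilibrium: buyers pay €43.5, producers receive €39, q = 295. (Wedge: pb − ps = 4.5.)
The less price-elastic side of the market bears the larger share of a per-unit tax.

Buyers pay €43.5; producers receive €39; quantity = 295.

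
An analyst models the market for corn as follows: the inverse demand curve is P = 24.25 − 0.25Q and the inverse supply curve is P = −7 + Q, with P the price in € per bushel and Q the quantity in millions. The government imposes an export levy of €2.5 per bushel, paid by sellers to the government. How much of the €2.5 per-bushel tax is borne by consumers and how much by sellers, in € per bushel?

Inverting to Q(P) form: Qd = 97 − 4P; Qs = P + 7.
Without the tax, 97 − 4P = P + 7 gives 5P = 90, so P* = €18 and Q* = 25.
With the tax collected from sellers, supply shifts: Qs = (P − 2.5) + 7.
New equilibrium: consumers pay €18.5, sellers receive €16, Q = 23. (Wedge: Pb − Ps = 2.5.)
Burden on consumers: €0.5; on sellers: €2. (They sum to €2.5.)

Consumers bear €0.5 per bushel; sellers bear €2 per bushel.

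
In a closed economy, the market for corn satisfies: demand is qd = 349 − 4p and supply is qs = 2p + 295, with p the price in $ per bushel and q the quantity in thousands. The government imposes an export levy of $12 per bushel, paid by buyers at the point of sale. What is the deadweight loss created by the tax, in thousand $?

Without the tax, 349 − 4p = 2p + 295 gives 6p = 54, so p* = $9 and q* = 313.
With the tax collected from buyers, demand (in seller-price terms) shifts: qd = 349 − 4(p + 12).
New equilibrium: buyers pay $13, suppliers receive $1, q = 297. (Wedge: pb − ps = 12.)
Quantity falls by |ΔQ| = |313 − 297| = 16.
DWL = ½ · t · |ΔQ| = ½ · 12 · 16 = $96.

Deadweight loss = $96 thousand.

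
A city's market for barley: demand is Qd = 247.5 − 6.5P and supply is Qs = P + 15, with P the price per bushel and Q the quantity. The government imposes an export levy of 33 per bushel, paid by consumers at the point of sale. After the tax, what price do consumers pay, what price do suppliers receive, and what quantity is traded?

Consumers pay 35.4; suppliers receive 2.4; quantity = 17.4.

Without the tax, 247.5 − 6.5P = P + 15 gives 7.5P = 232.5, so P* = 31 and Q* = 46.
With the tax collected from consumers, demand (in seller-price terms) shifts: Qd = 247.5 − 6.5(P + 33).
New equilibrium: consumers pay 35.4, suppliers receive 2.4, Q = 17.4. (Wedge: Pb − Ps = 33.)
The less price-elastic side of the market bears the larger share of a per-unit tax.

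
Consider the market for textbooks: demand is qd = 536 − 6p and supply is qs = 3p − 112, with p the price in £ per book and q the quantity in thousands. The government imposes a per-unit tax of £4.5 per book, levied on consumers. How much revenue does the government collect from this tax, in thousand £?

Before the tax: set 536 − 6p = 3p − 112 → p* = £72, q* = 104.
With the tax collected from consumers, demand (in seller-price terms) shifts: qd = 536 − 6(p + 4.5).
New equilibrium: consumers pay £73.5, sellers receive £69, q = 95. (Wedge: pb − ps = 4.5.)
Revenue = t · Q = 4.5 · 95 = £427.5.

Tax revenue = £427.5 thousand.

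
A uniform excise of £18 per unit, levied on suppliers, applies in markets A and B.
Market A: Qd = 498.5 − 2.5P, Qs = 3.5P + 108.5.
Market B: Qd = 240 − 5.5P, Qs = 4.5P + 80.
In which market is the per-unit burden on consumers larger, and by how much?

Market A: pre-tax P* = £65, Q* = 336; post-tax Q = 309.75; per-unit burden on consumers = £10.5.
Market B: pre-tax P* = £16, Q* = 152; post-tax Q = 107.45; per-unit burden on consumers = £8.1.
Difference: £10.5 vs £8.1 → market A is larger by £2.4.

Market A, by £2.4.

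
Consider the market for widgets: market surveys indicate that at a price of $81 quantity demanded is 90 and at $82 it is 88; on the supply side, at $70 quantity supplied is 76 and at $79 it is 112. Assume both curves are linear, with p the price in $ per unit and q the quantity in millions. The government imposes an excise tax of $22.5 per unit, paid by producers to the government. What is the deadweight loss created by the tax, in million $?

Deadweight loss = $337.5 million.

Demand slope: (88 − 90)/(82 − 81) = -2, so qd = 252 − 2p.
Supply slope: (112 − 76)/(79 − 70) = 4, so qs = 4p − 204.
Without the tax, 252 − 2p = 4p − 204 gives 6p = 456, so p* = $76 and q* = 100.
With the tax collected from producers, supply shifts: qs = 4(p − 22.5) − 204.
Solving gives q = 70 with buyers paying $91 and producers receiving $68.5 (the $22.5 wedge).
Quantity falls by |ΔQ| = |100 − 70| = 30.
DWL = ½ · t · |ΔQ| = ½ · 22.5 · 30 = $337.5.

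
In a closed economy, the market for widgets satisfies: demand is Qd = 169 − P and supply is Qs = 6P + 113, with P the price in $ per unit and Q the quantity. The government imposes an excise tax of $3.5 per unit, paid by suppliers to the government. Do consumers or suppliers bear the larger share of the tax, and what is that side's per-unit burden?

Consumers bear the larger share: $3 per unit.

Without the tax, 169 − P = 6P + 113 gives 7P = 56, so P* = $8 and Q* = 161.
With the tax collected from suppliers, supply shifts: Qs = 6(P − 3.5) + 113.
Solving gives Q = 158 with consumers paying $11 and suppliers receiving $7.5 (the $3.5 wedge).
Per-unit burden: consumers $3, suppliers $0.5.
Consumers take the larger share because demand is less price-elastic here (demand slope 1 vs supply slope 6).
The less price-elastic side of the market bears the larger share of a per-unit tax.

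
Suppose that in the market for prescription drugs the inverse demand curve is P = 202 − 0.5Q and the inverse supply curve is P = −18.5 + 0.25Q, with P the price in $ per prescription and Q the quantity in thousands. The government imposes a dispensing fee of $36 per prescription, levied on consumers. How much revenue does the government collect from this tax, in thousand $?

Tax revenue = $8856 thousand.

Rewrite in direct form: Qd = 404 − 2P and Qs = 4P + 74.
Before the tax: set 404 − 2P = 4P + 74 → P* = $55, Q* = 294.
With the tax collected from consumers, demand (in seller-price terms) shifts: Qd = 404 − 2(P + 36).
Solving gives Q = 246 with consumers paying $79 and producers receiving $43 (the $36 wedge).
Revenue = t · Q = 36 · 246 = $8856.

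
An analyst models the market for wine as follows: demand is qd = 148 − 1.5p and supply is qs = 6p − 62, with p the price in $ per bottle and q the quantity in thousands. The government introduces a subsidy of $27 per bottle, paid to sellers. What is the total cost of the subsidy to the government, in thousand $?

Before the subsidy: set 148 − 1.5p = 6p − 62 → p* = $28, q* = 106.
With a per-unit subsidy paid to sellers, each receives p + 27 per unit sold, so supply becomes qs = 6(p + 27) − 62.
New equilibrium: consumers pay $6.4, sellers receive $33.4, q = 138.4. (Wedge: pb − ps = −27.)
Outlay = t · Q = 27 · 138.4 = $3736.8.

Government outlay = $3736.8 thousand.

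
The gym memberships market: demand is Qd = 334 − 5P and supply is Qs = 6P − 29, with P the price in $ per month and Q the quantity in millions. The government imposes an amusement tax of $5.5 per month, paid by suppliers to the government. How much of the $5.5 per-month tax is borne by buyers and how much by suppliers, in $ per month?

Buyers bear $3 per month; suppliers bear $2.5 per month.

Without the tax, 334 − 5P = 6P − 29 gives 11P = 363, so P* = $33 and Q* = 169.
With the tax collected from suppliers, supply shifts: Qs = 6(P − 5.5) − 29.
New equilibrium: buyers pay $36, suppliers receive $30.5, Q = 154. (Wedge: Pb − Ps = 5.5.)
Burden on buyers: $3; on suppliers: $2.5. (They sum to $5.5.)
The less price-elastic side of the market bears the larger share of a per-unit tax.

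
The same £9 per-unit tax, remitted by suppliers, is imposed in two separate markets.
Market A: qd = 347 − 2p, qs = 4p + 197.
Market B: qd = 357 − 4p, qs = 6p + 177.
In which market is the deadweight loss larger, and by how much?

Market B, by £43.2.

Market A: pre-tax p* = £25, q* = 297; post-tax q = 285; deadweight loss = £54.
Market B: pre-tax p* = £18, q* = 285; post-tax q = 263.4; deadweight loss = £97.2.
Difference: £54 vs £97.2 → market B is larger by £43.2.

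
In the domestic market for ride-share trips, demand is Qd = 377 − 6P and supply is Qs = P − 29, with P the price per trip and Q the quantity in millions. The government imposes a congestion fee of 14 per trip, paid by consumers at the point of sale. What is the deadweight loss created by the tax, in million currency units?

Without the tax, 377 − 6P = P − 29 gives 7P = 406, so P* = 58 and Q* = 29.
With the tax collected from consumers, demand (in seller-price terms) shifts: Qd = 377 − 6(P + 14).
Solving gives Q = 17 with consumers paying 60 and producers receiving 46 (the 14 wedge).
Quantity falls by |ΔQ| = |29 − 17| = 12.
DWL = ½ · t · |ΔQ| = ½ · 14 · 12 = 84.

Deadweight loss = 84 million.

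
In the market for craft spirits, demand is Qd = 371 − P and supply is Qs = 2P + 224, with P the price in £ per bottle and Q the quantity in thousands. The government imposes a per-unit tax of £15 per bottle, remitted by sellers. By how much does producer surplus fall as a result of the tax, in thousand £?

Without the tax, 371 − P = 2P + 224 gives 3P = 147, so P* = £49 and Q* = 322.
With the tax collected from sellers, supply shifts: Qs = 2(P − 15) + 224.
New equilibrium: buyers pay £59, sellers receive £44, Q = 312. (Wedge: Pb − Ps = 15.)
ΔPS is the trapezoid between Q = 312 and Q = 322 of height £5: ½ · (322 + 312) · 5 = £1585.

Producer surplus falls by £1585 thousand.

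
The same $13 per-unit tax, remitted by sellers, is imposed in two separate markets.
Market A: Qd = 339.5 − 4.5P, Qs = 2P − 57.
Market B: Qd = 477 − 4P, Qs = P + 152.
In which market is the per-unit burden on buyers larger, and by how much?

Market A, by $1.4.

Market A: pre-tax P* = $61, Q* = 65; post-tax Q = 47; per-unit burden on buyers = $4.
Market B: pre-tax P* = $65, Q* = 217; post-tax Q = 206.6; per-unit burden on buyers = $2.6.
Difference: $4 vs $2.6 → market A is larger by $1.4.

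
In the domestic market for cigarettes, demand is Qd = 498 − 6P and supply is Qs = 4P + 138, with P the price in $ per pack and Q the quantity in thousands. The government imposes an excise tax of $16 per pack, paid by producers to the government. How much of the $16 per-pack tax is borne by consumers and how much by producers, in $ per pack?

Consumers bear $6.4 per pack; producers bear $9.6 per pack.

Before the tax: set 498 − 6P = 4P + 138 → P* = $36, Q* = 282.
With the tax collected from producers, supply shifts: Qs = 4(P − 16) + 138.
New equilibrium: consumers pay $42.4, producers receive $26.4, Q = 243.6. (Wedge: Pb − Ps = 16.)
Burden on consumers: $6.4; on producers: $9.6. (They sum to $16.)
The less price-elastic side of the market bears the larger share of a per-unit tax.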